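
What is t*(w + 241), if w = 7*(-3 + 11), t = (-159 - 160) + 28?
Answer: -86427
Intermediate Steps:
t = -291 (t = -319 + 28 = -291)
w = 56 (w = 7*8 = 56)
t*(w + 241) = -291*(56 + 241) = -291*297 = -86427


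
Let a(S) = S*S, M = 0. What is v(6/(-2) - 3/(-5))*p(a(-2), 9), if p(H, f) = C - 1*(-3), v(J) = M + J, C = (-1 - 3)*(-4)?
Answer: -228/5 ≈ -45.600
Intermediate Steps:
a(S) = S**2
C = 16 (C = -4*(-4) = 16)
v(J) = J (v(J) = 0 + J = J)
p(H, f) = 19 (p(H, f) = 16 - 1*(-3) = 16 + 3 = 19)
v(6/(-2) - 3/(-5))*p(a(-2), 9) = (6/(-2) - 3/(-5))*19 = (6*(-1/2) - 3*(-1/5))*19 = (-3 + 3/5)*19 = -12/5*19 = -228/5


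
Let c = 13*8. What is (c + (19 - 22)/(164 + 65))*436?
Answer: 10382468/229 ≈ 45338.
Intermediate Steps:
c = 104
(c + (19 - 22)/(164 + 65))*436 = (104 + (19 - 22)/(164 + 65))*436 = (104 - 3/229)*436 = (23813/229)*436 = 10382468/229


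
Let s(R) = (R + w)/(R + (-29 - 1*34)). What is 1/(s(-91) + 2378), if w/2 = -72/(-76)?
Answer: 2926/6959721 ≈ 0.00042042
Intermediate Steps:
w = 36/19 (w = 2*(-72/(-76)) = 2*(-72*(-1/76)) = 2*(18/19) = 36/19 ≈ 1.8947)
s(R) = (36/19 + R)/(-63 + R) (s(R) = (R + 36/19)/(R + (-29 - 1*34)) = (36/19 + R)/(R + (-29 - 34)) = (36/19 + R)/(R - 63) = (36/19 + R)/(-63 + R))
1/(s(-91) + 2378) = 1/((36/19 - 91)/(-63 - 91) + 2378) = 1/(-1693/19/(-154) + 2378) = 1/(-1/154*(-1693/19) + 2378) = 1/(1693/2926 + 2378) = 1/(6959721/2926) = 2926/6959721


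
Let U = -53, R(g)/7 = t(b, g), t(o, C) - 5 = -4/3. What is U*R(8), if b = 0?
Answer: -4081/3 ≈ -1360.3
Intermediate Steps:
t(o, C) = 11/3 (t(o, C) = 5 - 4/3 = 11/3)
R(g) = 77/3 (R(g) = 7*(11/3) = 77/3)
U*R(8) = -53*77/3 = -4081/3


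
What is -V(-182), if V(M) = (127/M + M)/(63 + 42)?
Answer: 33251/19110 ≈ 1.7400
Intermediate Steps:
V(M) = M/105 + 127/(105*M) (V(M) = (M + 127/M)/105 = (M + 127/M)*(1/105) = M/105 + 127/(105*M))
-V(-182) = -(127 + (-182)**2)/(105*(-182)) = -(-1)*(127 + 33124)/(105*182) = -(-1)*33251/(105*182) = -1*(-33251/19110) = 33251/19110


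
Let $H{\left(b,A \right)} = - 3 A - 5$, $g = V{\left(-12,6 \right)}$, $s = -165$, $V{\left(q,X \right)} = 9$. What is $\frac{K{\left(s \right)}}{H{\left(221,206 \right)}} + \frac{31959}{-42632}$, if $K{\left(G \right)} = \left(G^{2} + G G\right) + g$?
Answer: $- \frac{2341606545}{26559736} \approx -88.164$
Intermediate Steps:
$g = 9$
$H{\left(b,A \right)} = -5 - 3 A$
$K{\left(G \right)} = 9 + 2 G^{2}$ ($K{\left(G \right)} = \left(G^{2} + G G\right) + 9 = \left(G^{2} + G^{2}\right) + 9 = 2 G^{2} + 9 = 9 + 2 G^{2}$)
$\frac{K{\left(s \right)}}{H{\left(221,206 \right)}} + \frac{31959}{-42632} = \frac{9 + 2 \left(-165\right)^{2}}{-5 - 618} + \frac{31959}{-42632} = \frac{9 + 2 \cdot 27225}{-5 - 618} + 31959 \left(- \frac{1}{42632}\right) = \frac{9 + 54450}{-623} - \frac{31959}{42632} = 54459 \left(- \frac{1}{623}\right) - \frac{31959}{42632} = - \frac{54459}{623} - \frac{31959}{42632} = - \frac{2341606545}{26559736}$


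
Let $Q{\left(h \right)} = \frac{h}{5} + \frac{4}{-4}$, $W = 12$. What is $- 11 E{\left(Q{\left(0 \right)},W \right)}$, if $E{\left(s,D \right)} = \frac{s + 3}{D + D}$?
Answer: $- \frac{11}{12} \approx -0.91667$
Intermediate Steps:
$Q{\left(h \right)} = -1 + \frac{h}{5}$ ($Q{\left(h \right)} = h \frac{1}{5} + 4 \left(- \frac{1}{4}\right) = \frac{h}{5} - 1 = -1 + \frac{h}{5}$)
$E{\left(s,D \right)} = \frac{3 + s}{2 D}$
$- 11 E{\left(Q{\left(0 \right)},W \right)} = - 11 \frac{3 + \left(-1 + \frac{1}{5} \cdot 0\right)}{2 \cdot 12} = - 11 \cdot \frac{1}{2} \cdot \frac{1}{12} \left(3 + \left(-1 + 0\right)\right) = - 11 \cdot \frac{1}{2} \cdot \frac{1}{12} \left(3 - 1\right) = - 11 \cdot \frac{1}{2} \cdot \frac{1}{12} \cdot 2 = \left(-11\right) \frac{1}{12} = - \frac{11}{12}$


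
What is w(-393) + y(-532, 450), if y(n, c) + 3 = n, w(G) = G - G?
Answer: -535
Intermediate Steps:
w(G) = 0
y(n, c) = -3 + n
w(-393) + y(-532, 450) = 0 + (-3 - 532) = 0 - 535 = -535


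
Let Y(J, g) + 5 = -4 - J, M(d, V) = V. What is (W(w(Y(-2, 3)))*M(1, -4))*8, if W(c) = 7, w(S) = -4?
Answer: -224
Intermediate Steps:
Y(J, g) = -9 - J (Y(J, g) = -5 + (-4 - J) = -9 - J)
(W(w(Y(-2, 3)))*M(1, -4))*8 = (7*(-4))*8 = -28*8 = -224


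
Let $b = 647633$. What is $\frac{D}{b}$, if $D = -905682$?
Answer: $- \frac{905682}{647633} \approx -1.3984$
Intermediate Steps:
$\frac{D}{b} = - \frac{905682}{647633}$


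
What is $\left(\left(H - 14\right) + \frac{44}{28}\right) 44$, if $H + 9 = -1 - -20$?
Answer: $- \frac{748}{7} \approx -106.86$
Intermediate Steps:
$H = 10$ ($H = -9 - -19 = -9 + \left(-1 + 20\right) = -9 + 19 = 10$)
$\left(\left(H - 14\right) + \frac{44}{28}\right) 44 = \left(\left(10 - 14\right) + \frac{44}{28}\right) 44 = \left(-4 + 44 \cdot \frac{1}{28}\right) 44 = \left(-4 + \frac{11}{7}\right) 44 = \left(- \frac{17}{7}\right) 44 = - \frac{748}{7}$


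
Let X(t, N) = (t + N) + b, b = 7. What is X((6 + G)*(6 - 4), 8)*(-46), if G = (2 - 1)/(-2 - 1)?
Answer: -3634/3 ≈ -1211.3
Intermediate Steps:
G = -1/3 (G = 1/(-3) = 1*(-1/3) = -1/3 ≈ -0.33333)
X(t, N) = 7 + N + t (X(t, N) = (t + N) + 7 = (N + t) + 7 = 7 + N + t)
X((6 + G)*(6 - 4), 8)*(-46) = (7 + 8 + (6 - 1/3)*(6 - 4))*(-46) = (7 + 8 + (17/3)*2)*(-46) = (7 + 8 + 34/3)*(-46) = (79/3)*(-46) = -3634/3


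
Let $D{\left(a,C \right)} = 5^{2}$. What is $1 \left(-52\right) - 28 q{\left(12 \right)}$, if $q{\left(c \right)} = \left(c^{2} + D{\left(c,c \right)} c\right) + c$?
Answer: $-12820$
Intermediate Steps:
$D{\left(a,C \right)} = 25$
$q{\left(c \right)} = c^{2} + 26 c$ ($q{\left(c \right)} = \left(c^{2} + 25 c\right) + c = c^{2} + 26 c$)
$1 \left(-52\right) - 28 q{\left(12 \right)} = 1 \left(-52\right) - 28 \cdot 12 \left(26 + 12\right) = -52 - 28 \cdot 12 \cdot 38 = -52 - 12768 = -12820$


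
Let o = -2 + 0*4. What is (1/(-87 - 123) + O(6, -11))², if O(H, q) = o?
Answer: 177241/44100 ≈ 4.0191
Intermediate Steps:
o = -2 (o = -2 + 0 = -2)
O(H, q) = -2
(1/(-87 - 123) + O(6, -11))² = (1/(-87 - 123) - 2)² = (1/(-210) - 2)² = (-1/210 - 2)² = (-421/210)² = 177241/44100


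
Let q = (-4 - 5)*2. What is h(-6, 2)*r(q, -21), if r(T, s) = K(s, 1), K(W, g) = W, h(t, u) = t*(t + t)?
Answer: -1512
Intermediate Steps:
h(t, u) = 2*t² (h(t, u) = t*(2*t) = 2*t²)
q = -18 (q = -9*2 = -18)
r(T, s) = s
h(-6, 2)*r(q, -21) = (2*(-6)²)*(-21) = (2*36)*(-21) = 72*(-21) = -1512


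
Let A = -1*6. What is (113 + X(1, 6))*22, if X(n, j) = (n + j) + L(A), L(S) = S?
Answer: 2508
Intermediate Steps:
A = -6
X(n, j) = -6 + j + n (X(n, j) = (n + j) - 6 = (j + n) - 6 = -6 + j + n)
(113 + X(1, 6))*22 = (113 + (-6 + 6 + 1))*22 = (113 + 1)*22 = 114*22 = 2508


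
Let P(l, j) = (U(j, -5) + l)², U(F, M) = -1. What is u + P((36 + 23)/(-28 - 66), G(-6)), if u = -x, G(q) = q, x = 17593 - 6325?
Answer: -99540639/8836 ≈ -11265.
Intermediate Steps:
x = 11268
u = -11268 (u = -1*11268 = -11268)
P(l, j) = (-1 + l)²
u + P((36 + 23)/(-28 - 66), G(-6)) = -11268 + (-1 + (36 + 23)/(-28 - 66))² = -11268 + (-1 + 59/(-94))² = -11268 + (-1 + 59*(-1/94))² = -11268 + (-1 - 59/94)² = -11268 + (-153/94)² = -11268 + 23409/8836 = -99540639/8836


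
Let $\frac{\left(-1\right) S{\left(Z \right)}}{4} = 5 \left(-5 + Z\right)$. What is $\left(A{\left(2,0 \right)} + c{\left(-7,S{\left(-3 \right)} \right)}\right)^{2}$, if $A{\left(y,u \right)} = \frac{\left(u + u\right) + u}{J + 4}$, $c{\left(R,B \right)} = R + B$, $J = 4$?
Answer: $23409$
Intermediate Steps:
$S{\left(Z \right)} = 100 - 20 Z$ ($S{\left(Z \right)} = - 4 \cdot 5 \left(-5 + Z\right) = - 4 \left(-25 + 5 Z\right) = 100 - 20 Z$)
$c{\left(R,B \right)} = B + R$
$A{\left(y,u \right)} = \frac{3 u}{8}$ ($A{\left(y,u \right)} = \frac{\left(u + u\right) + u}{4 + 4} = \frac{2 u + u}{8} = 3 u \frac{1}{8} = \frac{3 u}{8}$)
$\left(A{\left(2,0 \right)} + c{\left(-7,S{\left(-3 \right)} \right)}\right)^{2} = \left(\frac{3}{8} \cdot 0 + \left(\left(100 - -60\right) - 7\right)\right)^{2} = \left(0 + \left(\left(100 + 60\right) - 7\right)\right)^{2} = \left(0 + \left(160 - 7\right)\right)^{2} = \left(0 + 153\right)^{2} = 153^{2} = 23409$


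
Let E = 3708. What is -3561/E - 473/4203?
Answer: -1857863/1731636 ≈ -1.0729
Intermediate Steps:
-3561/E - 473/4203 = -3561/3708 - 473/4203 = -3561*1/3708 - 473*1/4203 = -1187/1236 - 473/4203 = -1857863/1731636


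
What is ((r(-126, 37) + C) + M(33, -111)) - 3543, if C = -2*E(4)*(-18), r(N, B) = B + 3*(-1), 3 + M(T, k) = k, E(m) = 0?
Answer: -3623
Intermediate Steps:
M(T, k) = -3 + k
r(N, B) = -3 + B (r(N, B) = B - 3 = -3 + B)
C = 0 (C = -2*0*(-18) = 0*(-18) = 0)
((r(-126, 37) + C) + M(33, -111)) - 3543 = (((-3 + 37) + 0) + (-3 - 111)) - 3543 = ((34 + 0) - 114) - 3543 = (34 - 114) - 3543 = -80 - 3543 = -3623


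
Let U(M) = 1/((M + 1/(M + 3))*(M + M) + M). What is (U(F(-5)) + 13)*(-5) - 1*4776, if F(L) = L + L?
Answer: -1307077/270 ≈ -4841.0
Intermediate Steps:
F(L) = 2*L
U(M) = 1/(M + 2*M*(M + 1/(3 + M))) (U(M) = 1/((M + 1/(3 + M))*(2*M) + M) = 1/(2*M*(M + 1/(3 + M)) + M) = 1/(M + 2*M*(M + 1/(3 + M))))
(U(F(-5)) + 13)*(-5) - 1*4776 = ((3 + 2*(-5))/(((2*(-5)))*(5 + 2*(2*(-5))**2 + 7*(2*(-5)))) + 13)*(-5) - 1*4776 = ((3 - 10)/((-10)*(5 + 2*(-10)**2 + 7*(-10))) + 13)*(-5) - 4776 = (-1/10*(-7)/(5 + 2*100 - 70) + 13)*(-5) - 4776 = (-1/10*(-7)/(5 + 200 - 70) + 13)*(-5) - 4776 = (-1/10*(-7)/135 + 13)*(-5) - 4776 = (-1/10*1/135*(-7) + 13)*(-5) - 4776 = (7/1350 + 13)*(-5) - 4776 = (17557/1350)*(-5) - 4776 = -17557/270 - 4776 = -1307077/270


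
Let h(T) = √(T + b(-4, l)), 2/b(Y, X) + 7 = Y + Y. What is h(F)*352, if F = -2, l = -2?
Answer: 1408*I*√30/15 ≈ 514.13*I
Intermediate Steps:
b(Y, X) = 2/(-7 + 2*Y) (b(Y, X) = 2/(-7 + (Y + Y)) = 2/(-7 + 2*Y))
h(T) = √(-2/15 + T) (h(T) = √(T + 2/(-7 + 2*(-4))) = √(T + 2/(-7 - 8)) = √(T + 2/(-15)) = √(T + 2*(-1/15)) = √(T - 2/15) = √(-2/15 + T))
h(F)*352 = (√(-30 + 225*(-2))/15)*352 = (√(-30 - 450)/15)*352 = (√(-480)/15)*352 = ((4*I*√30)/15)*352 = (4*I*√30/15)*352 = 1408*I*√30/15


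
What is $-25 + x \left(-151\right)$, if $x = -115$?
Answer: $17340$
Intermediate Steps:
$-25 + x \left(-151\right) = -25 - -17365 = -25 + 17365 = 17340$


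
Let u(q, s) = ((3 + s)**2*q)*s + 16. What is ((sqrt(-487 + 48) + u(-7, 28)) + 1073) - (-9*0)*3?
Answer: -187267 + I*sqrt(439) ≈ -1.8727e+5 + 20.952*I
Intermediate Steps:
u(q, s) = 16 + q*s*(3 + s)**2 (u(q, s) = (q*(3 + s)**2)*s + 16 = q*s*(3 + s)**2 + 16 = 16 + q*s*(3 + s)**2)
((sqrt(-487 + 48) + u(-7, 28)) + 1073) - (-9*0)*3 = ((sqrt(-487 + 48) + (16 - 7*28*(3 + 28)**2)) + 1073) - (-9*0)*3 = ((sqrt(-439) + (16 - 7*28*31**2)) + 1073) - 0*3 = ((I*sqrt(439) + (16 - 7*28*961)) + 1073) - 1*0 = ((I*sqrt(439) + (16 - 188356)) + 1073) + 0 = ((I*sqrt(439) - 188340) + 1073) + 0 = ((-188340 + I*sqrt(439)) + 1073) + 0 = (-187267 + I*sqrt(439)) + 0 = -187267 + I*sqrt(439)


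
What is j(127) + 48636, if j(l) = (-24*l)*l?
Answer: -338460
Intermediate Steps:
j(l) = -24*l²
j(127) + 48636 = -24*127² + 48636 = -24*16129 + 48636 = -387096 + 48636 = -338460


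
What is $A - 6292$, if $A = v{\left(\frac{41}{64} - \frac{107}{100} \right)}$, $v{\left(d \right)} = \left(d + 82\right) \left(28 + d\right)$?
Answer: $- \frac{10350200031}{2560000} \approx -4043.0$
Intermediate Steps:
$v{\left(d \right)} = \left(28 + d\right) \left(82 + d\right)$ ($v{\left(d \right)} = \left(82 + d\right) \left(28 + d\right) = \left(28 + d\right) \left(82 + d\right)$)
$A = \frac{5757319969}{2560000}$ ($A = 2296 + \left(\frac{41}{64} - \frac{107}{100}\right)^{2} + 110 \left(\frac{41}{64} - \frac{107}{100}\right) = 2296 + \left(- \frac{687}{1600}\right)^{2} + 110 \left(- \frac{687}{1600}\right) = 2296 + \frac{471969}{2560000} - \frac{7557}{160} = \frac{5757319969}{2560000} \approx 2249.0$)
$A - 6292 = \frac{5757319969}{2560000} - 6292 = - \frac{10350200031}{2560000}$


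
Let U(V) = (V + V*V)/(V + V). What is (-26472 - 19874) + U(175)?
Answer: -46258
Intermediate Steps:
U(V) = (V + V²)/(2*V) (U(V) = (V + V²)/((2*V)) = (V + V²)*(1/(2*V)) = (V + V²)/(2*V))
(-26472 - 19874) + U(175) = (-26472 - 19874) + (½ + (½)*175) = -46346 + (½ + 175/2) = -46346 + 88 = -46258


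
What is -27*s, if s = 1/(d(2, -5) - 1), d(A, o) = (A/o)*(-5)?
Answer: -27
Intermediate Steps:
d(A, o) = -5*A/o
s = 1 (s = 1/(-5*2/(-5) - 1) = 1/(-5*2*(-⅕) - 1) = 1/(2 - 1) = 1/1 = 1)
-27*s = -27*1 = -27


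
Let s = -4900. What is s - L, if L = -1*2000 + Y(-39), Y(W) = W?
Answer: -2861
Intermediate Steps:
L = -2039 (L = -1*2000 - 39 = -2000 - 39 = -2039)
s - L = -4900 - 1*(-2039) = -4900 + 2039 = -2861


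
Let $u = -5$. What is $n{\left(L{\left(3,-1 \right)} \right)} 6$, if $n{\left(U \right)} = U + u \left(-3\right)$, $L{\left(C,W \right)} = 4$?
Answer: $114$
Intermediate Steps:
$n{\left(U \right)} = 15 + U$ ($n{\left(U \right)} = U - -15 = U + 15 = 15 + U$)
$n{\left(L{\left(3,-1 \right)} \right)} 6 = \left(15 + 4\right) 6 = 19 \cdot 6 = 114$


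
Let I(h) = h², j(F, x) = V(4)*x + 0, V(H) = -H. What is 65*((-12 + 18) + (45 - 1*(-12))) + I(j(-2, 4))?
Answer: 4351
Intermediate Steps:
j(F, x) = -4*x (j(F, x) = (-1*4)*x + 0 = -4*x + 0 = -4*x)
65*((-12 + 18) + (45 - 1*(-12))) + I(j(-2, 4)) = 65*((-12 + 18) + (45 - 1*(-12))) + (-4*4)² = 65*(6 + (45 + 12)) + (-16)² = 65*(6 + 57) + 256 = 65*63 + 256 = 4095 + 256 = 4351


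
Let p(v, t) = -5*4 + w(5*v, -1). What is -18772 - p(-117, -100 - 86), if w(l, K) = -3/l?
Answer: -3656641/195 ≈ -18752.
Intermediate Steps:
p(v, t) = -20 - 3/(5*v) (p(v, t) = -5*4 - 3*1/(5*v) = -20 - 3/(5*v))
-18772 - p(-117, -100 - 86) = -18772 - (-20 - ⅗/(-117)) = -18772 - (-20 - ⅗*(-1/117)) = -18772 - (-20 + 1/195) = -18772 - 1*(-3899/195) = -18772 + 3899/195 = -3656641/195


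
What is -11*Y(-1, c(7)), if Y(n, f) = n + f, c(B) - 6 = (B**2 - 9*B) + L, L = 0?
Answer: 99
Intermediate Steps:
c(B) = 6 + B**2 - 9*B (c(B) = 6 + ((B**2 - 9*B) + 0) = 6 + (B**2 - 9*B) = 6 + B**2 - 9*B)
Y(n, f) = f + n
-11*Y(-1, c(7)) = -11*((6 + 7**2 - 9*7) - 1) = -11*((6 + 49 - 63) - 1) = -11*(-8 - 1) = -11*(-9) = 99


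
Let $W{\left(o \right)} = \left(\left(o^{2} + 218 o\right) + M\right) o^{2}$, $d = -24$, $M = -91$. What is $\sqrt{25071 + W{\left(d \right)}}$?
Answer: $i \sqrt{2709201} \approx 1646.0 i$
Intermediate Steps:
$W{\left(o \right)} = o^{2} \left(-91 + o^{2} + 218 o\right)$ ($W{\left(o \right)} = \left(\left(o^{2} + 218 o\right) - 91\right) o^{2} = \left(-91 + o^{2} + 218 o\right) o^{2} = o^{2} \left(-91 + o^{2} + 218 o\right)$)
$\sqrt{25071 + W{\left(d \right)}} = \sqrt{25071 + \left(-24\right)^{2} \left(-91 + \left(-24\right)^{2} + 218 \left(-24\right)\right)} = \sqrt{25071 + 576 \left(-91 + 576 - 5232\right)} = \sqrt{25071 + 576 \left(-4747\right)} = \sqrt{25071 - 2734272} = \sqrt{-2709201} = i \sqrt{2709201}$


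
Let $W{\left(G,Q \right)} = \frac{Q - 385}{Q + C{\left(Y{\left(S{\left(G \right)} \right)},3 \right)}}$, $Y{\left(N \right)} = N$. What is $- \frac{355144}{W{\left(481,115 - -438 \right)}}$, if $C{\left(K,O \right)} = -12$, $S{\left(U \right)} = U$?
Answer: $- \frac{24016613}{21} \approx -1.1436 \cdot 10^{6}$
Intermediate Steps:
$W{\left(G,Q \right)} = \frac{-385 + Q}{-12 + Q}$ ($W{\left(G,Q \right)} = \frac{Q - 385}{Q - 12} = \frac{-385 + Q}{-12 + Q}$)
$- \frac{355144}{W{\left(481,115 - -438 \right)}} = - \frac{355144}{\frac{1}{-12 + \left(115 - -438\right)} \left(-385 + \left(115 - -438\right)\right)} = - \frac{355144}{\frac{1}{-12 + \left(115 + 438\right)} \left(-385 + \left(115 + 438\right)\right)} = - \frac{355144}{\frac{1}{-12 + 553} \left(-385 + 553\right)} = - \frac{355144}{\frac{1}{541} \cdot 168} = - \frac{355144}{\frac{168}{541}} = \left(-355144\right) \frac{541}{168} = - \frac{24016613}{21}$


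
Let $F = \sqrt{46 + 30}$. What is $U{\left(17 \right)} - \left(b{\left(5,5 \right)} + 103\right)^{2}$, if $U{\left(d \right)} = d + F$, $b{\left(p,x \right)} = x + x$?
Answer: $-12752 + 2 \sqrt{19} \approx -12743.0$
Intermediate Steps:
$b{\left(p,x \right)} = 2 x$
$F = 2 \sqrt{19}$ ($F = \sqrt{76} = 2 \sqrt{19} \approx 8.7178$)
$U{\left(d \right)} = d + 2 \sqrt{19}$
$U{\left(17 \right)} - \left(b{\left(5,5 \right)} + 103\right)^{2} = \left(17 + 2 \sqrt{19}\right) - \left(2 \cdot 5 + 103\right)^{2} = \left(17 + 2 \sqrt{19}\right) - \left(10 + 103\right)^{2} = \left(17 + 2 \sqrt{19}\right) - 113^{2} = \left(17 + 2 \sqrt{19}\right) - 12769 = -12752 + 2 \sqrt{19}$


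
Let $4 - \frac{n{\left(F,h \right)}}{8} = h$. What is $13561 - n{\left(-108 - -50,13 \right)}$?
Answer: $13633$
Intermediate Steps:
$n{\left(F,h \right)} = 32 - 8 h$
$13561 - n{\left(-108 - -50,13 \right)} = 13561 - \left(32 - 104\right) = 13561 - -72 = 13561 + 72 = 13633$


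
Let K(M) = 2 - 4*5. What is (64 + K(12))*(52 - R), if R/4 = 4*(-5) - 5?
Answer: 6992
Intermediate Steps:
R = -100 (R = 4*(4*(-5) - 5) = 4*(-20 - 5) = 4*(-25) = -100)
K(M) = -18 (K(M) = 2 - 20 = -18)
(64 + K(12))*(52 - R) = (64 - 18)*(52 - 1*(-100)) = 46*(52 + 100) = 46*152 = 6992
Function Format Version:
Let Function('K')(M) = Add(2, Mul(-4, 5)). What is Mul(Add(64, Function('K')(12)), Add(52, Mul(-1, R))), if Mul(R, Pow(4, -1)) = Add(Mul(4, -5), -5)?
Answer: 6992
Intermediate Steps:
R = -100 (R = Mul(4, Add(Mul(4, -5), -5)) = Mul(4, Add(-20, -5)) = Mul(4, -25) = -100)
Function('K')(M) = -18 (Function('K')(M) = Add(2, -20) = -18)
Mul(Add(64, Function('K')(12)), Add(52, Mul(-1, R))) = Mul(Add(64, -18), Add(52, Mul(-1, -100))) = Mul(46, Add(52, 100)) = Mul(46, 152) = 6992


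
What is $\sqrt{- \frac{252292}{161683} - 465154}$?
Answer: $\frac{i \sqrt{12159814073155742}}{161683} \approx 682.02 i$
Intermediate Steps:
$\sqrt{- \frac{252292}{161683} - 465154} = \sqrt{- \frac{75207746474}{161683}} = \frac{i \sqrt{12159814073155742}}{161683}$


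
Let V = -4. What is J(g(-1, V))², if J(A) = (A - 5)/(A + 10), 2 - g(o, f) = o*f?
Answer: 49/64 ≈ 0.76563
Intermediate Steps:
g(o, f) = 2 - f*o (g(o, f) = 2 - o*f = 2 - f*o)
J(A) = (-5 + A)/(10 + A)
J(g(-1, V))² = ((-5 + (2 - 1*(-4)*(-1)))/(10 + (2 - 1*(-4)*(-1))))² = ((-5 + (2 - 4))/(10 + (2 - 4)))² = ((-5 - 2)/(10 - 2))² = (-7/8)² = 49/64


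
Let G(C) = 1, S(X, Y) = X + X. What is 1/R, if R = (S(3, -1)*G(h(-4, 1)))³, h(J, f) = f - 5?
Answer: 1/216 ≈ 0.0046296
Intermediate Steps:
S(X, Y) = 2*X
h(J, f) = -5 + f
R = 216 (R = ((2*3)*1)³ = (6*1)³ = 6³ = 216)
1/R = 1/216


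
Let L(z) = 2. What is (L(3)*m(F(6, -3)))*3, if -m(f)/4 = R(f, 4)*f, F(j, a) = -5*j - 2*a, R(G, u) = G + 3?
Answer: -12096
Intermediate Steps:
R(G, u) = 3 + G
m(f) = -4*f*(3 + f) (m(f) = -4*(3 + f)*f = -4*f*(3 + f))
(L(3)*m(F(6, -3)))*3 = (2*(-4*(-5*6 - 2*(-3))*(3 + (-5*6 - 2*(-3)))))*3 = (2*(-4*(-30 + 6)*(3 + (-30 + 6))))*3 = (2*(-4*(-24)*(3 - 24)))*3 = (2*(-4*(-24)*(-21)))*3 = (2*(-2016))*3 = -4032*3 = -12096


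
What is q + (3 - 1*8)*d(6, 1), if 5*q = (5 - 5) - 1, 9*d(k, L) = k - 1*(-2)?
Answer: -209/45 ≈ -4.6444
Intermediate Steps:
d(k, L) = 2/9 + k/9 (d(k, L) = (k - 1*(-2))/9 = (k + 2)/9 = (2 + k)/9 = 2/9 + k/9)
q = -⅕ (q = ((5 - 5) - 1)/5 = (0 - 1)/5 = (⅕)*(-1) = -⅕ ≈ -0.20000)
q + (3 - 1*8)*d(6, 1) = -⅕ + (3 - 1*8)*(2/9 + (⅑)*6) = -⅕ + (3 - 8)*(2/9 + ⅔) = -⅕ - 5*8/9 = -⅕ - 40/9 = -209/45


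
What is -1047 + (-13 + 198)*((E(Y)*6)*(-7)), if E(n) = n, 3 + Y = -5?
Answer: 61113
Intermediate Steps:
Y = -8 (Y = -3 - 5 = -8)
-1047 + (-13 + 198)*((E(Y)*6)*(-7)) = -1047 + (-13 + 198)*(-8*6*(-7)) = -1047 + 185*(-48*(-7)) = -1047 + 185*336 = -1047 + 62160 = 61113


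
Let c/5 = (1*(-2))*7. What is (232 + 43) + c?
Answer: 205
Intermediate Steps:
c = -70 (c = 5*((1*(-2))*7) = 5*(-2*7) = 5*(-14) = -70)
(232 + 43) + c = (232 + 43) - 70 = 275 - 70 = 205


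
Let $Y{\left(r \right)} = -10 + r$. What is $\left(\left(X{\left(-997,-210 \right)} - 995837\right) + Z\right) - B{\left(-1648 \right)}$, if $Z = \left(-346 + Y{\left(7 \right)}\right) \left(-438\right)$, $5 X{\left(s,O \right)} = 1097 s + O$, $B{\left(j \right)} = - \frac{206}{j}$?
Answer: $- \frac{42470357}{40} \approx -1.0618 \cdot 10^{6}$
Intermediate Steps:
$X{\left(s,O \right)} = \frac{O}{5} + \frac{1097 s}{5}$ ($X{\left(s,O \right)} = \frac{1097 s + O}{5} = \frac{O + 1097 s}{5} = \frac{O}{5} + \frac{1097 s}{5}$)
$Z = 152862$ ($Z = \left(-346 + \left(-10 + 7\right)\right) \left(-438\right) = \left(-346 - 3\right) \left(-438\right) = \left(-349\right) \left(-438\right) = 152862$)
$\left(\left(X{\left(-997,-210 \right)} - 995837\right) + Z\right) - B{\left(-1648 \right)} = \left(\left(\left(\frac{1}{5} \left(-210\right) + \frac{1097}{5} \left(-997\right)\right) - 995837\right) + 152862\right) - - \frac{206}{-1648} = \left(\left(\left(-42 - \frac{1093709}{5}\right) - 995837\right) + 152862\right) - \left(-206\right) \left(- \frac{1}{1648}\right) = \left(\left(- \frac{1093919}{5} - 995837\right) + 152862\right) - \frac{1}{8} = \left(- \frac{6073104}{5} + 152862\right) - \frac{1}{8} = - \frac{5308794}{5} - \frac{1}{8} = - \frac{42470357}{40}$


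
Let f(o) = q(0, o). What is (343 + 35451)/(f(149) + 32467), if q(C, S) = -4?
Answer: 35794/32463 ≈ 1.1026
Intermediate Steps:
f(o) = -4
(343 + 35451)/(f(149) + 32467) = (343 + 35451)/(-4 + 32467) = 35794/32463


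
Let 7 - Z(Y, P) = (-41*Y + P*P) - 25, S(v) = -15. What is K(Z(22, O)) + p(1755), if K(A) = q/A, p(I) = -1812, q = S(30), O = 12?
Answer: -286299/158 ≈ -1812.0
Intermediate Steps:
q = -15
Z(Y, P) = 32 - P**2 + 41*Y (Z(Y, P) = 7 - ((-41*Y + P*P) - 25) = 7 - ((-41*Y + P**2) - 25) = 7 - ((P**2 - 41*Y) - 25) = 7 - (-25 + P**2 - 41*Y) = 7 + (25 - P**2 + 41*Y) = 32 - P**2 + 41*Y)
K(A) = -15/A
K(Z(22, O)) + p(1755) = -15/(32 - 1*12**2 + 41*22) - 1812 = -15/(32 - 1*144 + 902) - 1812 = -15/(32 - 144 + 902) - 1812 = -15/790 - 1812 = -15*1/790 - 1812 = -3/158 - 1812 = -286299/158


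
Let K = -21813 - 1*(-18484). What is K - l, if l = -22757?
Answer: 19428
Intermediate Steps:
K = -3329 (K = -21813 + 18484 = -3329)
K - l = -3329 - 1*(-22757) = -3329 + 22757 = 19428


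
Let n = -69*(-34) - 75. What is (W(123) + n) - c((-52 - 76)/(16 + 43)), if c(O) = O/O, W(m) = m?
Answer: 2393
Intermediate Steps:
n = 2271 (n = 2346 - 75 = 2271)
c(O) = 1
(W(123) + n) - c((-52 - 76)/(16 + 43)) = (123 + 2271) - 1*1 = 2394 - 1 = 2393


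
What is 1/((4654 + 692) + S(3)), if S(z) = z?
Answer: 1/5349 ≈ 0.00018695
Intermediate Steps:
1/((4654 + 692) + S(3)) = 1/((4654 + 692) + 3) = 1/(5346 + 3) = 1/5349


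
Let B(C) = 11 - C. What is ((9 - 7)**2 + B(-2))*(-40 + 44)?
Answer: 68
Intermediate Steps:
((9 - 7)**2 + B(-2))*(-40 + 44) = ((9 - 7)**2 + (11 - 1*(-2)))*(-40 + 44) = (2**2 + (11 + 2))*4 = (4 + 13)*4 = 17*4 = 68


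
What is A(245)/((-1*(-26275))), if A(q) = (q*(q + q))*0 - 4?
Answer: -4/26275 ≈ -0.00015224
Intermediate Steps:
A(q) = -4 (A(q) = (q*(2*q))*0 - 4 = (2*q**2)*0 - 4 = 0 - 4 = -4)
A(245)/((-1*(-26275))) = -4/((-1*(-26275))) = -4/26275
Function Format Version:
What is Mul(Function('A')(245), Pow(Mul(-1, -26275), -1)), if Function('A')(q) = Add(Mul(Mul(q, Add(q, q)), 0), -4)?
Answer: Rational(-4, 26275) ≈ -0.00015224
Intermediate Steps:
Function('A')(q) = -4 (Function('A')(q) = Add(Mul(Mul(q, Mul(2, q)), 0), -4) = Add(Mul(Mul(2, Pow(q, 2)), 0), -4) = Add(0, -4) = -4)
Mul(Function('A')(245), Pow(Mul(-1, -26275), -1)) = Mul(-4, Pow(Mul(-1, -26275), -1)) = Mul(-4, Pow(26275, -1)) = Mul(-4, Rational(1, 26275)) = Rational(-4, 26275)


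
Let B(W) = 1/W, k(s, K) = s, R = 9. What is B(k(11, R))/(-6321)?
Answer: -1/69531 ≈ -1.4382e-5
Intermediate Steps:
B(k(11, R))/(-6321) = 1/(11*(-6321)) = (1/11)*(-1/6321) = -1/69531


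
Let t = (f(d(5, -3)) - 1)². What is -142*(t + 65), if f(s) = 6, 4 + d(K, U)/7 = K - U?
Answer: -12780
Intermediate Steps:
d(K, U) = -28 - 7*U + 7*K (d(K, U) = -28 + 7*(K - U) = -28 + (-7*U + 7*K) = -28 - 7*U + 7*K)
t = 25 (t = (6 - 1)² = 5² = 25)
-142*(t + 65) = -142*(25 + 65) = -142*90 = -12780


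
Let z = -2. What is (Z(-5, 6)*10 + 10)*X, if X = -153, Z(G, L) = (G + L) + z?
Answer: 0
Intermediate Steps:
Z(G, L) = -2 + G + L (Z(G, L) = (G + L) - 2 = -2 + G + L)
(Z(-5, 6)*10 + 10)*X = ((-2 - 5 + 6)*10 + 10)*(-153) = (-1*10 + 10)*(-153) = (-10 + 10)*(-153) = 0*(-153) = 0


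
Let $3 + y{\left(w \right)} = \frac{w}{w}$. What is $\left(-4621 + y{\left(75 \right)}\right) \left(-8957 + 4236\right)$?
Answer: $21825183$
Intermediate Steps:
$y{\left(w \right)} = -2$ ($y{\left(w \right)} = -3 + \frac{w}{w} = -3 + 1 = -2$)
$\left(-4621 + y{\left(75 \right)}\right) \left(-8957 + 4236\right) = \left(-4621 - 2\right) \left(-8957 + 4236\right) = \left(-4623\right) \left(-4721\right) = 21825183$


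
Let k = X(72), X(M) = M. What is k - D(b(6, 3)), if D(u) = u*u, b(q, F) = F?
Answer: 63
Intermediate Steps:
k = 72
D(u) = u²
k - D(b(6, 3)) = 72 - 1*3² = 72 - 1*9 = 72 - 9 = 63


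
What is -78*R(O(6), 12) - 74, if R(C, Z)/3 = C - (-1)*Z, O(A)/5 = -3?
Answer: 628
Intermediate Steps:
O(A) = -15 (O(A) = 5*(-3) = -15)
R(C, Z) = 3*C + 3*Z (R(C, Z) = 3*(C - (-1)*Z) = 3*(C + Z) = 3*C + 3*Z)
-78*R(O(6), 12) - 74 = -78*(3*(-15) + 3*12) - 74 = -78*(-45 + 36) - 74 = -78*(-9) - 74 = 702 - 74 = 628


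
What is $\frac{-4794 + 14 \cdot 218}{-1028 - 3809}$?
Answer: $\frac{1742}{4837} \approx 0.36014$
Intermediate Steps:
$\frac{-4794 + 14 \cdot 218}{-1028 - 3809} = \frac{-4794 + 3052}{-4837} = \left(-1742\right) \left(- \frac{1}{4837}\right) = \frac{1742}{4837}$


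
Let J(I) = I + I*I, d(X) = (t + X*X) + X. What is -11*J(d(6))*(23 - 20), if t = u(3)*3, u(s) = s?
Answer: -87516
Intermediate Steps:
t = 9 (t = 3*3 = 9)
d(X) = 9 + X + X² (d(X) = (9 + X*X) + X = (9 + X²) + X = 9 + X + X²)
J(I) = I + I²
-11*J(d(6))*(23 - 20) = -11*(9 + 6 + 6²)*(1 + (9 + 6 + 6²))*(23 - 20) = -11*(9 + 6 + 36)*(1 + (9 + 6 + 36))*3 = -11*51*(1 + 51)*3 = -11*51*52*3 = -29172*3 = -11*7956 = -87516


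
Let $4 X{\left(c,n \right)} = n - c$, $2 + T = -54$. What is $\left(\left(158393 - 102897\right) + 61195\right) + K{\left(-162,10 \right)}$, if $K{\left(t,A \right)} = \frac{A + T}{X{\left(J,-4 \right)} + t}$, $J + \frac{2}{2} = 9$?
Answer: $\frac{19254061}{165} \approx 1.1669 \cdot 10^{5}$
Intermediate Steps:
$T = -56$ ($T = -2 - 54 = -56$)
$J = 8$ ($J = -1 + 9 = 8$)
$X{\left(c,n \right)} = - \frac{c}{4} + \frac{n}{4}$ ($X{\left(c,n \right)} = \frac{n - c}{4} = - \frac{c}{4} + \frac{n}{4}$)
$K{\left(t,A \right)} = \frac{-56 + A}{-3 + t}$ ($K{\left(t,A \right)} = \frac{A - 56}{\left(\left(- \frac{1}{4}\right) 8 + \frac{1}{4} \left(-4\right)\right) + t} = \frac{-56 + A}{\left(-2 - 1\right) + t} = \frac{-56 + A}{-3 + t}$)
$\left(\left(158393 - 102897\right) + 61195\right) + K{\left(-162,10 \right)} = \left(\left(158393 - 102897\right) + 61195\right) + \frac{-56 + 10}{-3 - 162} = \left(\left(158393 - 102897\right) + 61195\right) + \frac{1}{-165} \left(-46\right) = \left(55496 + 61195\right) - - \frac{46}{165} = 116691 + \frac{46}{165} = \frac{19254061}{165}$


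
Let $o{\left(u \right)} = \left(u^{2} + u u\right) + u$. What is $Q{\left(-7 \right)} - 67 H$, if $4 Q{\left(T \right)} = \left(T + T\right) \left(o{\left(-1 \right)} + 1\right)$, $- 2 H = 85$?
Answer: $\frac{5681}{2} \approx 2840.5$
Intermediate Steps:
$H = - \frac{85}{2}$ ($H = \left(- \frac{1}{2}\right) 85 = - \frac{85}{2} \approx -42.5$)
$o{\left(u \right)} = u + 2 u^{2}$ ($o{\left(u \right)} = \left(u^{2} + u^{2}\right) + u = 2 u^{2} + u = u + 2 u^{2}$)
$Q{\left(T \right)} = T$ ($Q{\left(T \right)} = \frac{\left(T + T\right) \left(- (1 + 2 \left(-1\right)) + 1\right)}{4} = \frac{2 T \left(- (1 - 2) + 1\right)}{4} = \frac{2 T \left(\left(-1\right) \left(-1\right) + 1\right)}{4} = \frac{2 T \left(1 + 1\right)}{4} = \frac{2 T 2}{4} = \frac{4 T}{4} = T$)
$Q{\left(-7 \right)} - 67 H = -7 - - \frac{5695}{2} = -7 + \frac{5695}{2} = \frac{5681}{2}$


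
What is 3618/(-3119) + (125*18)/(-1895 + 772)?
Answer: -11080764/3502637 ≈ -3.1635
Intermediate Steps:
3618/(-3119) + (125*18)/(-1895 + 772) = 3618*(-1/3119) + 2250/(-1123) = -3618/3119 + 2250*(-1/1123) = -3618/3119 - 2250/1123 = -11080764/3502637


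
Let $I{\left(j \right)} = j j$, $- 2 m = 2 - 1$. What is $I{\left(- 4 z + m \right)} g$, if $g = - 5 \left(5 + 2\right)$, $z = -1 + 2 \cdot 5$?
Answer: $- \frac{186515}{4} \approx -46629.0$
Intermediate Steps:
$m = - \frac{1}{2}$ ($m = - \frac{2 - 1}{2} = \left(- \frac{1}{2}\right) 1 = - \frac{1}{2} \approx -0.5$)
$z = 9$ ($z = -1 + 10 = 9$)
$g = -35$ ($g = \left(-5\right) 7 = -35$)
$I{\left(j \right)} = j^{2}$
$I{\left(- 4 z + m \right)} g = \left(\left(-4\right) 9 - \frac{1}{2}\right)^{2} \left(-35\right) = \left(-36 - \frac{1}{2}\right)^{2} \left(-35\right) = \left(- \frac{73}{2}\right)^{2} \left(-35\right) = \frac{5329}{4} \left(-35\right) = - \frac{186515}{4}$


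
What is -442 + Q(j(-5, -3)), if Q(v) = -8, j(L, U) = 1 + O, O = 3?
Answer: -450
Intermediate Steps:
j(L, U) = 4 (j(L, U) = 1 + 3 = 4)
-442 + Q(j(-5, -3)) = -442 - 8 = -450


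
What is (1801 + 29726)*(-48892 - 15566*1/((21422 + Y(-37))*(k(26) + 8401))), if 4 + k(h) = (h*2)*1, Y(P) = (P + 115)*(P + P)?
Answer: -101908429135552341/66113425 ≈ -1.5414e+9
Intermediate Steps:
Y(P) = 2*P*(115 + P) (Y(P) = (115 + P)*(2*P) = 2*P*(115 + P))
k(h) = -4 + 2*h (k(h) = -4 + (h*2)*1 = -4 + (2*h)*1 = -4 + 2*h)
(1801 + 29726)*(-48892 - 15566*1/((21422 + Y(-37))*(k(26) + 8401))) = (1801 + 29726)*(-48892 - 15566*1/((21422 + 2*(-37)*(115 - 37))*((-4 + 2*26) + 8401))) = 31527*(-48892 - 15566*1/((21422 + 2*(-37)*78)*((-4 + 52) + 8401))) = 31527*(-48892 - 15566*1/((48 + 8401)*(21422 - 5772))) = 31527*(-48892 - 15566/(8449*15650)) = 31527*(-48892 - 15566/132226850) = 31527*(-48892 - 15566*1/132226850) = 31527*(-48892 - 7783/66113425) = 31527*(-3232417582883/66113425) = -101908429135552341/66113425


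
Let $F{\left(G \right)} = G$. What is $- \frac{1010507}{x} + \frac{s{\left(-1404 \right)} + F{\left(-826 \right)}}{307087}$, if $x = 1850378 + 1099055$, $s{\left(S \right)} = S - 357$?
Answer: $- \frac{10256249880}{29217178441} \approx -0.35104$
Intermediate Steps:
$s{\left(S \right)} = -357 + S$ ($s{\left(S \right)} = S - 357 = -357 + S$)
$x = 2949433$
$- \frac{1010507}{x} + \frac{s{\left(-1404 \right)} + F{\left(-826 \right)}}{307087} = - \frac{1010507}{2949433} + \frac{\left(-357 - 1404\right) - 826}{307087} = \left(-1010507\right) \frac{1}{2949433} + \left(-1761 - 826\right) \frac{1}{307087} = - \frac{32597}{95143} - \frac{2587}{307087} = - \frac{10256249880}{29217178441}$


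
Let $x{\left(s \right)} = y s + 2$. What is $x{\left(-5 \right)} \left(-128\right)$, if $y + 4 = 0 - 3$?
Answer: $-4736$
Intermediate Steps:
$y = -7$ ($y = -4 + \left(0 - 3\right) = -4 - 3 = -7$)
$x{\left(s \right)} = 2 - 7 s$ ($x{\left(s \right)} = - 7 s + 2 = 2 - 7 s$)
$x{\left(-5 \right)} \left(-128\right) = \left(2 - -35\right) \left(-128\right) = \left(2 + 35\right) \left(-128\right) = 37 \left(-128\right) = -4736$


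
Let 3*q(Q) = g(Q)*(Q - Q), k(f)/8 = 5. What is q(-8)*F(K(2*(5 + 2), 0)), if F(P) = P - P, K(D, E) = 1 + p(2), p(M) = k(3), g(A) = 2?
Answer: 0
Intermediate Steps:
k(f) = 40 (k(f) = 8*5 = 40)
p(M) = 40
K(D, E) = 41 (K(D, E) = 1 + 40 = 41)
q(Q) = 0 (q(Q) = (2*(Q - Q))/3 = (2*0)/3 = (⅓)*0 = 0)
F(P) = 0
q(-8)*F(K(2*(5 + 2), 0)) = 0*0 = 0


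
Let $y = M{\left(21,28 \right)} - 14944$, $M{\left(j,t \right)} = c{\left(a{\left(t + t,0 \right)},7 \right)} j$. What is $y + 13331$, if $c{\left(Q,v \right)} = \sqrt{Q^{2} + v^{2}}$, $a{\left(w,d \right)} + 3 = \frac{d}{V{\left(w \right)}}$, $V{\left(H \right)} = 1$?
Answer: $-1613 + 21 \sqrt{58} \approx -1453.1$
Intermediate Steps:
$a{\left(w,d \right)} = -3 + d$ ($a{\left(w,d \right)} = -3 + \frac{d}{1} = -3 + d 1 = -3 + d$)
$M{\left(j,t \right)} = j \sqrt{58}$ ($M{\left(j,t \right)} = \sqrt{\left(-3 + 0\right)^{2} + 7^{2}} j = \sqrt{\left(-3\right)^{2} + 49} j = \sqrt{9 + 49} j = \sqrt{58} j = j \sqrt{58}$)
$y = -14944 + 21 \sqrt{58}$ ($y = 21 \sqrt{58} - 14944 = -14944 + 21 \sqrt{58} \approx -14784.0$)
$y + 13331 = \left(-14944 + 21 \sqrt{58}\right) + 13331 = -1613 + 21 \sqrt{58}$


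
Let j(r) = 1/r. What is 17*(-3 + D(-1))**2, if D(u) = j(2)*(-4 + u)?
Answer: 2057/4 ≈ 514.25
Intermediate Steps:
j(r) = 1/r
D(u) = -2 + u/2 (D(u) = (-4 + u)/2 = -2 + u/2)
17*(-3 + D(-1))**2 = 17*(-3 + (-2 + (1/2)*(-1)))**2 = 17*(-3 + (-2 - 1/2))**2 = 17*(-3 - 5/2)**2 = 17*(-11/2)**2 = 17*(121/4) = 2057/4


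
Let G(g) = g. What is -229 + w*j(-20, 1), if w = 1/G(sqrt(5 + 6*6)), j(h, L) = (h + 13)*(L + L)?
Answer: -229 - 14*sqrt(41)/41 ≈ -231.19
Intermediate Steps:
j(h, L) = 2*L*(13 + h) (j(h, L) = (13 + h)*(2*L) = 2*L*(13 + h))
w = sqrt(41)/41 (w = 1/(sqrt(5 + 6*6)) = 1/(sqrt(5 + 36)) = 1/(sqrt(41)) = sqrt(41)/41 ≈ 0.15617)
-229 + w*j(-20, 1) = -229 + (sqrt(41)/41)*(2*1*(13 - 20)) = -229 + (sqrt(41)/41)*(2*1*(-7)) = -229 + (sqrt(41)/41)*(-14) = -229 - 14*sqrt(41)/41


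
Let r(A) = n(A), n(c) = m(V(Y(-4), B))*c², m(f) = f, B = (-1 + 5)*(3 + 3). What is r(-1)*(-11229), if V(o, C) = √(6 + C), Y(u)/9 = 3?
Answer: -11229*√30 ≈ -61504.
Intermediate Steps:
Y(u) = 27 (Y(u) = 9*3 = 27)
B = 24 (B = 4*6 = 24)
n(c) = √30*c² (n(c) = √(6 + 24)*c² = √30*c²)
r(A) = √30*A²
r(-1)*(-11229) = (√30*(-1)²)*(-11229) = (√30*1)*(-11229) = √30*(-11229) = -11229*√30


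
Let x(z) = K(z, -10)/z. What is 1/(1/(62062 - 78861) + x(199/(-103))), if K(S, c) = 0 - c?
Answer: -3343001/17303169 ≈ -0.19320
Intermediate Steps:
K(S, c) = -c
x(z) = 10/z (x(z) = (-1*(-10))/z = 10/z)
1/(1/(62062 - 78861) + x(199/(-103))) = 1/(1/(62062 - 78861) + 10/((199/(-103)))) = 1/(1/(-16799) + 10/((199*(-1/103)))) = 1/(-1/16799 + 10/(-199/103)) = 1/(-1/16799 + 10*(-103/199)) = 1/(-1/16799 - 1030/199) = 1/(-17303169/3343001) = -3343001/17303169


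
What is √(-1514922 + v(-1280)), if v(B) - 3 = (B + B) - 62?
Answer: I*√1517541 ≈ 1231.9*I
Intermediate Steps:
v(B) = -59 + 2*B (v(B) = 3 + ((B + B) - 62) = 3 + (2*B - 62) = 3 + (-62 + 2*B) = -59 + 2*B)
√(-1514922 + v(-1280)) = √(-1514922 + (-59 + 2*(-1280))) = √(-1514922 + (-59 - 2560)) = √(-1514922 - 2619) = √(-1517541) = I*√1517541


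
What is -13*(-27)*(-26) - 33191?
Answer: -42317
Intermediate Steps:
-13*(-27)*(-26) - 33191 = 351*(-26) - 33191 = -9126 - 33191 = -42317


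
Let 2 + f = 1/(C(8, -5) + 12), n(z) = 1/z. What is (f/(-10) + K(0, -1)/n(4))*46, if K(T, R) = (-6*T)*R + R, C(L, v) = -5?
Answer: -6141/35 ≈ -175.46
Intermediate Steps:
n(z) = 1/z
K(T, R) = R - 6*R*T (K(T, R) = -6*R*T + R = R - 6*R*T)
f = -13/7 (f = -2 + 1/(-5 + 12) = -2 + 1/7 = -2 + ⅐ = -13/7 ≈ -1.8571)
(f/(-10) + K(0, -1)/n(4))*46 = (-13/7/(-10) + (-(1 - 6*0))/(1/4))*46 = (-13/7*(-⅒) + (-(1 + 0))/(¼))*46 = (13/70 - 1*1*4)*46 = (13/70 - 1*4)*46 = (13/70 - 4)*46 = -267/70*46 = -6141/35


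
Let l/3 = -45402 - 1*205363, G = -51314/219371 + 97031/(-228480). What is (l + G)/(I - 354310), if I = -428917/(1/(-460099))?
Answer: -37706477298563821/9891249901503374355840 ≈ -3.8121e-6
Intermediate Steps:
G = -33010010221/50121886080 (G = -51314*1/219371 + 97031*(-1/228480) = -51314/219371 - 97031/228480 = -33010010221/50121886080 ≈ -0.65860)
l = -752295 (l = 3*(-45402 - 1*205363) = 3*(-45402 - 205363) = 3*(-250765) = -752295)
I = 197344282783 (I = -428917/(-1/460099) = -428917*(-460099) = 197344282783)
(l + G)/(I - 354310) = (-752295 - 33010010221/50121886080)/(197344282783 - 354310) = -37706477298563821/50121886080/197343928473 = -37706477298563821/50121886080*1/197343928473 = -37706477298563821/9891249901503374355840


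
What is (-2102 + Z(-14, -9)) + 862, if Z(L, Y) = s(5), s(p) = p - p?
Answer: -1240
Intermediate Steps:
s(p) = 0
Z(L, Y) = 0
(-2102 + Z(-14, -9)) + 862 = (-2102 + 0) + 862 = -2102 + 862 = -1240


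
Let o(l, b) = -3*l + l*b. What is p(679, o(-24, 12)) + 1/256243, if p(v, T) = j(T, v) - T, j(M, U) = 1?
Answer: 55604732/256243 ≈ 217.00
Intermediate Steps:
o(l, b) = -3*l + b*l
p(v, T) = 1 - T
p(679, o(-24, 12)) + 1/256243 = (1 - (-24)*(-3 + 12)) + 1/256243 = (1 - (-24)*9) + 1/256243 = (1 - 1*(-216)) + 1/256243 = (1 + 216) + 1/256243 = 217 + 1/256243 = 55604732/256243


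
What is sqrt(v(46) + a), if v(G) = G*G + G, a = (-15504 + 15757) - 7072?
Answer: I*sqrt(4657) ≈ 68.242*I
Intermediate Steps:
a = -6819 (a = 253 - 7072 = -6819)
v(G) = G + G**2 (v(G) = G**2 + G = G + G**2)
sqrt(v(46) + a) = sqrt(46*(1 + 46) - 6819) = sqrt(46*47 - 6819) = sqrt(2162 - 6819) = sqrt(-4657) = I*sqrt(4657)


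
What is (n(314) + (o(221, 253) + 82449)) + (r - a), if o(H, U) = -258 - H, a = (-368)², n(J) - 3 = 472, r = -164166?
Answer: -217145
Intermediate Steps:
n(J) = 475 (n(J) = 3 + 472 = 475)
a = 135424
(n(314) + (o(221, 253) + 82449)) + (r - a) = (475 + ((-258 - 1*221) + 82449)) + (-164166 - 1*135424) = (475 + ((-258 - 221) + 82449)) + (-164166 - 135424) = (475 + (-479 + 82449)) - 299590 = (475 + 81970) - 299590 = 82445 - 299590 = -217145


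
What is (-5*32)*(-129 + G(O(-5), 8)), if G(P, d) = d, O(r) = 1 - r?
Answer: 19360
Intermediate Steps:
O(r) = 1 - r
(-5*32)*(-129 + G(O(-5), 8)) = (-5*32)*(-129 + 8) = -160*(-121) = 19360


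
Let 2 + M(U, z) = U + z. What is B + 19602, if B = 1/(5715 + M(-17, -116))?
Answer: 109379161/5580 ≈ 19602.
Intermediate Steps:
M(U, z) = -2 + U + z (M(U, z) = -2 + (U + z) = -2 + U + z)
B = 1/5580 (B = 1/(5715 + (-2 - 17 - 116)) = 1/(5715 - 135) = 1/5580 ≈ 0.00017921)
B + 19602 = 1/5580 + 19602 = 109379161/5580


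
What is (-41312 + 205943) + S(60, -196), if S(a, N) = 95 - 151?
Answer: 164575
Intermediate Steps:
S(a, N) = -56
(-41312 + 205943) + S(60, -196) = (-41312 + 205943) - 56 = 164631 - 56 = 164575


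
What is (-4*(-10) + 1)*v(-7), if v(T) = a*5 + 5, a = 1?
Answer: 410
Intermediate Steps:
v(T) = 10 (v(T) = 1*5 + 5 = 5 + 5 = 10)
(-4*(-10) + 1)*v(-7) = (-4*(-10) + 1)*10 = (40 + 1)*10 = 41*10 = 410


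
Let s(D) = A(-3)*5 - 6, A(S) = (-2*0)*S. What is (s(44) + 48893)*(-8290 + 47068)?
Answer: 1895740086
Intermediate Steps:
A(S) = 0 (A(S) = 0*S = 0)
s(D) = -6 (s(D) = 0*5 - 6 = 0 - 6 = -6)
(s(44) + 48893)*(-8290 + 47068) = (-6 + 48893)*(-8290 + 47068) = 48887*38778 = 1895740086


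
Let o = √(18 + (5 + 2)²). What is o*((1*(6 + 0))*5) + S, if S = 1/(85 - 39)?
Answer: 1/46 + 30*√67 ≈ 245.58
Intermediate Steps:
S = 1/46 ≈ 0.021739
o = √67 (o = √(18 + 7²) = √(18 + 49) = √67 ≈ 8.1853)
o*((1*(6 + 0))*5) + S = √67*((1*(6 + 0))*5) + 1/46 = √67*((1*6)*5) + 1/46 = √67*(6*5) + 1/46 = √67*30 + 1/46 = 30*√67 + 1/46 = 1/46 + 30*√67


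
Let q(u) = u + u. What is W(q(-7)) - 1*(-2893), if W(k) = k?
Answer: 2879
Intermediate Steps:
q(u) = 2*u
W(q(-7)) - 1*(-2893) = 2*(-7) - 1*(-2893) = -14 + 2893 = 2879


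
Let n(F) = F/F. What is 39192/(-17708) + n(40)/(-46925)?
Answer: -459775577/207736975 ≈ -2.2133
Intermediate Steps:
n(F) = 1
39192/(-17708) + n(40)/(-46925) = 39192/(-17708) + 1/(-46925) = 39192*(-1/17708) + 1*(-1/46925) = -9798/4427 - 1/46925 = -459775577/207736975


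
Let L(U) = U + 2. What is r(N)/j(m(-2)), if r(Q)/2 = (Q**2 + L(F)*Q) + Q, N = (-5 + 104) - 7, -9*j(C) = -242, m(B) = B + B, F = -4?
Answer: 75348/121 ≈ 622.71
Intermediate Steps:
m(B) = 2*B
j(C) = 242/9 (j(C) = -1/9*(-242) = 242/9)
L(U) = 2 + U
N = 92 (N = 99 - 7 = 92)
r(Q) = -2*Q + 2*Q**2 (r(Q) = 2*((Q**2 + (2 - 4)*Q) + Q) = 2*((Q**2 - 2*Q) + Q) = 2*(Q**2 - Q) = -2*Q + 2*Q**2)
r(N)/j(m(-2)) = (2*92*(-1 + 92))/(242/9) = (2*92*91)*(9/242) = 16744*(9/242) = 75348/121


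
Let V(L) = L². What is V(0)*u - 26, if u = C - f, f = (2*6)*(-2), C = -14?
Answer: -26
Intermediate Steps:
f = -24 (f = 12*(-2) = -24)
u = 10 (u = -14 - 1*(-24) = -14 + 24 = 10)
V(0)*u - 26 = 0²*10 - 26 = 0*10 - 26 = 0 - 26 = -26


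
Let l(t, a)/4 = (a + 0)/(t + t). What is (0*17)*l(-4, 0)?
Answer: 0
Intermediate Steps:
l(t, a) = 2*a/t (l(t, a) = 4*((a + 0)/(t + t)) = 4*(a/((2*t))) = 4*(a*(1/(2*t))) = 4*(a/(2*t)) = 2*a/t)
(0*17)*l(-4, 0) = (0*17)*(2*0/(-4)) = 0*(2*0*(-1/4)) = 0*0 = 0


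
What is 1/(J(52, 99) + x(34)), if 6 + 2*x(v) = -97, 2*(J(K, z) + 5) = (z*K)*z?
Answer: 2/509539 ≈ 3.9251e-6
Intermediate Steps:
J(K, z) = -5 + K*z²/2 (J(K, z) = -5 + ((z*K)*z)/2 = -5 + ((K*z)*z)/2 = -5 + (K*z²)/2 = -5 + K*z²/2)
x(v) = -103/2 (x(v) = -3 + (½)*(-97) = -3 - 97/2 = -103/2)
1/(J(52, 99) + x(34)) = 1/((-5 + (½)*52*99²) - 103/2) = 1/((-5 + (½)*52*9801) - 103/2) = 1/((-5 + 254826) - 103/2) = 1/(254821 - 103/2) = 1/(509539/2) = 2/509539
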